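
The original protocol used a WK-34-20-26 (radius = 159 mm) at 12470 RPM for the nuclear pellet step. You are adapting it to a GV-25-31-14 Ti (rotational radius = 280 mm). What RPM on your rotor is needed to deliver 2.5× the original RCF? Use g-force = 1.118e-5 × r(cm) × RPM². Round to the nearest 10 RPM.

Original rotor: r = 159 mm = 15.9 cm
RCF = 1.118 × 10⁻⁵ × r × N²
RCF_original = 1.118 × 10⁻⁵ × 15.9 × (12470)² = 1.118 × 10⁻⁵ × 15.9 × 155,500,900 ≈ 27,642.2 × g
Target RCF = 2.5 × 27,642.2 ≈ 69,105.5 × g
Your rotor: r = 280 mm = 28.0 cm
69,105.5 = 1.118 × 10⁻⁵ × 28 × N²
N² = 69,105.5 / (31.304 × 10⁻⁵) = 220,756,133
N ≈ √220,756,133 ≈ 14,857.9

≈ 14860 RPM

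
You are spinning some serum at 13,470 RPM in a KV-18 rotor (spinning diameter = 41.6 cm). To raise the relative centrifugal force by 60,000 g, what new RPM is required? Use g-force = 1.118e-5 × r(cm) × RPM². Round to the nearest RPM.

≈ 20963 RPM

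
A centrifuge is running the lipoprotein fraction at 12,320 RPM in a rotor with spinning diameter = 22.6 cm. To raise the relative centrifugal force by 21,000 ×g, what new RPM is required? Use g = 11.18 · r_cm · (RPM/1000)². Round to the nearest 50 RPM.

r = 22.6 / 2 = 11.3 cm
Current RCF = 11.18 × 11.3 × (12.32)² = 11.18 × 11.3 × 151.7824 ≈ 19,175.3 × g
Target RCF = 19,175.3 + 21,000 = 40,175.3 × g
(N/1000)² = 40,175.3 / 126.334 = 318.0086
N = 1000 × √318.0086 ≈ 17,832.8

17850 RPM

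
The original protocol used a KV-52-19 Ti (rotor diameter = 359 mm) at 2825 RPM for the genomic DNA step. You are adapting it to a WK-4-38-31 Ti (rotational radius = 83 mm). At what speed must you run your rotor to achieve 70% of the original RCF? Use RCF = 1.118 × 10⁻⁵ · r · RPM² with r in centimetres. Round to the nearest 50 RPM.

≈ 3500 RPM

Original rotor: r = 359 mm / 2 = 179.5 mm = 17.95 cm
RCF = 1.118 × 10⁻⁵ × r × N²
RCF_original = 1.118 × 10⁻⁵ × 17.95 × (2825)² = 1.118 × 10⁻⁵ × 17.95 × 7,980,625 ≈ 1,601.6 × g
Target RCF = 0.7 × 1,601.6 ≈ 1,121.1 × g
Your rotor: r = 83 mm = 8.3 cm
1,121.1 = 1.118 × 10⁻⁵ × 8.3 × N²
N² = 1,121.1 / (9.2794 × 10⁻⁵) = 12,081,600
N ≈ √12,081,600 ≈ 3,475.9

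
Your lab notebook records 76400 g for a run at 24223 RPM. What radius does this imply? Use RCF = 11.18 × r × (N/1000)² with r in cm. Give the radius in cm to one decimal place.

RCF = 11.18 × r × (N/1000)²
76400 = 11.18 × r × (24.223)²
r = 76400 / (11.18 × 586.753729) = 76400 / 6559.907 ≈ 11.647 cm

r ≈ 11.6 cm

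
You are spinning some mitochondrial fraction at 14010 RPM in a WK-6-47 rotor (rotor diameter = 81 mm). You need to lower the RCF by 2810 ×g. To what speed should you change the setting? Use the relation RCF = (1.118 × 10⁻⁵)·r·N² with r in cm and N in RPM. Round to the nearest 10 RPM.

≈ 11590 RPM

r = 81 mm / 2 = 40.5 mm = 4.05 cm
Current RCF = 1.118 × 10⁻⁵ × 4.05 × (14010)² = 1.118 × 10⁻⁵ × 4.05 × 196,280,100 ≈ 8,887.4 × g
Target RCF = 8,887.4 − 2,810 = 6,077.4 × g
N² = 6,077.4 / (4.5279 × 10⁻⁵) = 134,221,162
N ≈ √134,221,162 ≈ 11,585.4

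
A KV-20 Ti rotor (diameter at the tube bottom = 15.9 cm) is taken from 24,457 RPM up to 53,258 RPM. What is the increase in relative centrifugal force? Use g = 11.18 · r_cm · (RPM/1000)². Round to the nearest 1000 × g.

199000 ×g

r = 15.9 / 2 = 7.95 cm
RCF₁ = 11.18 × 7.95 × (24.457)² = 11.18 × 7.95 × 598.144849 ≈ 53,163.7 × g
RCF₂ = 11.18 × 7.95 × (53.258)² = 11.18 × 7.95 × 2,836.414564 ≈ 252,103.4 × g
Increase = 252,103.4 − 53,163.7 = 198,939.7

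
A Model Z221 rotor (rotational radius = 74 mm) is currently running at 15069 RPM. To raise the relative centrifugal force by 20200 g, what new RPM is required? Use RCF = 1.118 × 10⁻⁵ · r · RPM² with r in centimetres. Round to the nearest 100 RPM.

r = 74 mm = 7.4 cm
Current RCF = 1.118 × 10⁻⁵ × 7.4 × (15069)² = 1.118 × 10⁻⁵ × 7.4 × 227,074,761 ≈ 18,786.3 × g
Target RCF = 18,786.3 + 20,200 = 38,986.3 × g
N² = 38,986.3 / (8.2732 × 10⁻⁵) = 471,236,039
N ≈ √471,236,039 ≈ 21,708.0

N₂ ≈ 21700 RPM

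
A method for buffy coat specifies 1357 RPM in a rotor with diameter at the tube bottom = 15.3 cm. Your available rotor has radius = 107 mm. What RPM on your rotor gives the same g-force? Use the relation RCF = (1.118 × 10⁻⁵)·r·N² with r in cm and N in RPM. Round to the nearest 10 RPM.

≈ 1150 RPM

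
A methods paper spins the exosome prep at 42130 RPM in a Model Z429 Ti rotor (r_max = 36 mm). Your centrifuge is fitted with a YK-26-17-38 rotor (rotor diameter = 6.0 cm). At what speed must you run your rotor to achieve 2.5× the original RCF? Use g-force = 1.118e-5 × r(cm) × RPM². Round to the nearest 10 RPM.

Original rotor: r = 36 mm = 3.6 cm
RCF_original = 1.118 × 10⁻⁵ × 3.6 × (42130)² = 1.118 × 10⁻⁵ × 3.6 × 1,774,936,900 ≈ 71,437.7 × g
Target RCF = 2.5 × 71,437.7 ≈ 178,594.2 × g
Your rotor: r = 6.0 / 2 = 3 cm
178,594.2 = 1.118 × 10⁻⁵ × 3 × N²
N² = 178,594.2 / (3.354 × 10⁻⁵) = 5,324,812,165
N ≈ √5,324,812,165 ≈ 72,971.3

72970 RPM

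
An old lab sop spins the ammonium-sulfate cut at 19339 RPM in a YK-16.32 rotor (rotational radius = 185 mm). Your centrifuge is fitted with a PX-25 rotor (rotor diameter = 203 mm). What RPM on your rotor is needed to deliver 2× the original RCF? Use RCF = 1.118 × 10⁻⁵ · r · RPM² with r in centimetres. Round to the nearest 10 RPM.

Original rotor: r = 185 mm = 18.5 cm
RCF_original = 1.118 × 10⁻⁵ × 18.5 × (19339)² = 1.118 × 10⁻⁵ × 18.5 × 373,996,921 ≈ 77,353.8 × g
Target RCF = 2 × 77,353.8 ≈ 154,707.6 × g
Your rotor: r = 203 mm / 2 = 101.5 mm = 10.15 cm
154,707.6 = 1.118 × 10⁻⁵ × 10.15 × N²
N² = 154,707.6 / (11.3477 × 10⁻⁵) = 1,363,338,826
N ≈ √1,363,338,826 ≈ 36,923.4

≈ 36920 RPM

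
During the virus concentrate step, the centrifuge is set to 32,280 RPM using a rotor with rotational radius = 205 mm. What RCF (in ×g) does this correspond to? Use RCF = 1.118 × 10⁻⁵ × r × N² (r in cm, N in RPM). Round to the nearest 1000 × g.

RCF ≈ 239000 ×g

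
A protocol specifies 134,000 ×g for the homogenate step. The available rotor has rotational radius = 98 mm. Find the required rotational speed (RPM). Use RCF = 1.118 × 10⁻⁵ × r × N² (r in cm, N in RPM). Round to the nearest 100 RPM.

r = 98 mm = 9.8 cm
134,000 = 1.118 × 10⁻⁵ × 9.8 × N²
N² = 134,000 / (10.9564 × 10⁻⁵) = 1,223,029,462
N ≈ √1,223,029,462 ≈ 34,971.8

35000 RPM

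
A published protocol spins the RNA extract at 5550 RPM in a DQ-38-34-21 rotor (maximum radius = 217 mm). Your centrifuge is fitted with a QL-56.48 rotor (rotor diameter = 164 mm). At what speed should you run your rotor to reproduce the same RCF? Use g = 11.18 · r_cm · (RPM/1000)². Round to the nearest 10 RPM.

9030 RPM

Original rotor: r = 217 mm = 21.7 cm
RCF_original = 11.18 × 21.7 × (5.55)² = 11.18 × 21.7 × 30.8025 ≈ 7,472.9 × g
Your rotor: r = 164 mm / 2 = 82 mm = 8.2 cm
7,472.9 = 11.18 × 8.2 × (N/1000)²
(N/1000)² = 7,472.9 / 91.676 = 81.51425
N = 1000 × √81.51425 ≈ 9,028.5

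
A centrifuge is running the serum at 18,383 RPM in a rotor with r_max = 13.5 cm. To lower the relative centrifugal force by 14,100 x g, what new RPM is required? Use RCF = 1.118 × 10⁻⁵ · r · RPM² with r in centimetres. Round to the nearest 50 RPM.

15650 RPM

Current RCF = 1.118 × 10⁻⁵ × 13.5 × (18383)² = 1.118 × 10⁻⁵ × 13.5 × 337,934,689 ≈ 51,004.5 × g
Target RCF = 51,004.5 − 14,100 = 36,904.5 × g
N² = 36,904.5 / (15.093 × 10⁻⁵) = 244,514,013
N ≈ √244,514,013 ≈ 15,636.9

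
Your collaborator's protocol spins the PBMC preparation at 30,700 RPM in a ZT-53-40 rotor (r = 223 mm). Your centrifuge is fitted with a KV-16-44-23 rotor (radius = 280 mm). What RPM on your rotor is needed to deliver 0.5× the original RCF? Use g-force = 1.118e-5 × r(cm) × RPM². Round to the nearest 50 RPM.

19350 RPM

Original rotor: r = 223 mm = 22.3 cm
RCF_original = 1.118 × 10⁻⁵ × 22.3 × (30700)² = 1.118 × 10⁻⁵ × 22.3 × 942,490,000 ≈ 234,976 × g
Target RCF = 0.5 × 234,976 ≈ 117,488 × g
Your rotor: r = 280 mm = 28.0 cm
117,488 = 1.118 × 10⁻⁵ × 28 × N²
N² = 117,488 / (31.304 × 10⁻⁵) = 375,313,059
N ≈ √375,313,059 ≈ 19,373.0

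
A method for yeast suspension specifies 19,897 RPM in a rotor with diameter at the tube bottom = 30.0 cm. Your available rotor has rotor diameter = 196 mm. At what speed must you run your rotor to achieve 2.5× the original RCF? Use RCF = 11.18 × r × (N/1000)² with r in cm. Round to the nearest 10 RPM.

38920 RPM

Original rotor: r = 30.0 / 2 = 15 cm
RCF_original = 11.18 × 15 × (19.897)² = 11.18 × 15 × 395.890609 ≈ 66,390.9 × g
Target RCF = 2.5 × 66,390.9 ≈ 165,977.2 × g
Your rotor: r = 196 mm / 2 = 98 mm = 9.8 cm
165,977.2 = 11.18 × 9.8 × (N/1000)²
(N/1000)² = 165,977.2 / 109.564 = 1514.888
N = 1000 × √1514.888 ≈ 38,921.6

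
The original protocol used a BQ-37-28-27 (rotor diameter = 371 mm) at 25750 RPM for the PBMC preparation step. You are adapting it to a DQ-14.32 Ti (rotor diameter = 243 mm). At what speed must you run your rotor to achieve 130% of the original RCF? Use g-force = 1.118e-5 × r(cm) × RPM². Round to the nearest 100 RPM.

36300 RPM

Original rotor: r = 371 mm / 2 = 185.5 mm = 18.55 cm
RCF_original = 1.118 × 10⁻⁵ × 18.55 × (25750)² = 1.118 × 10⁻⁵ × 18.55 × 663,062,500 ≈ 137,511.9 × g
Target RCF = 1.3 × 137,511.9 ≈ 178,765.5 × g
Your rotor: r = 243 mm / 2 = 121.5 mm = 12.15 cm
178,765.5 = 1.118 × 10⁻⁵ × 12.15 × N²
N² = 178,765.5 / (13.5837 × 10⁻⁵) = 1,316,029,506
N ≈ √1,316,029,506 ≈ 36,277.1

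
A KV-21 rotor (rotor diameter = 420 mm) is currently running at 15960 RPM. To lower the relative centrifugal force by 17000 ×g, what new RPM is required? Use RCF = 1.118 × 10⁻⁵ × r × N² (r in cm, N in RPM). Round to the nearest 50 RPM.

13500 RPM

r = 420 mm / 2 = 210 mm = 21 cm
Current RCF = 1.118 × 10⁻⁵ × 21 × (15960)² = 1.118 × 10⁻⁵ × 21 × 254,721,600 ≈ 59,803.5 × g
Target RCF = 59,803.5 − 17,000 = 42,803.5 × g
N² = 42,803.5 / (23.478 × 10⁻⁵) = 182,313,229
N ≈ √182,313,229 ≈ 13,502.3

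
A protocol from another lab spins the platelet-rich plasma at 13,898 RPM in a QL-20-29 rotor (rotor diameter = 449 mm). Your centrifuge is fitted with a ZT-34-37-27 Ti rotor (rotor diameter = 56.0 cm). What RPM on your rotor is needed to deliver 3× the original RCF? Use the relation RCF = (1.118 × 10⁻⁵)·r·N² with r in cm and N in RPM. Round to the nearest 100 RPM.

≈ 21600 RPM

Original rotor: r = 449 mm / 2 = 224.5 mm = 22.45 cm
RCF_original = 1.118 × 10⁻⁵ × 22.45 × (13898)² = 1.118 × 10⁻⁵ × 22.45 × 193,154,404 ≈ 48,480 × g
Target RCF = 3 × 48,480 ≈ 145,440 × g
Your rotor: r = 56.0 / 2 = 28 cm
145,440 = 1.118 × 10⁻⁵ × 28 × N²
N² = 145,440 / (31.304 × 10⁻⁵) = 464,605,162
N ≈ √464,605,162 ≈ 21,554.7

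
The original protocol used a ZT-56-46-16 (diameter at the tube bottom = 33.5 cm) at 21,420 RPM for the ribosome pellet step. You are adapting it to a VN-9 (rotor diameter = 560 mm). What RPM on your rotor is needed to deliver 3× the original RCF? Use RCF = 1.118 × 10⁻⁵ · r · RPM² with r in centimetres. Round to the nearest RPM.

28695 RPM

Original rotor: r = 33.5 / 2 = 16.75 cm
RCF = 1.118 × 10⁻⁵ × r × N²
RCF_original = 1.118 × 10⁻⁵ × 16.75 × (21420)² = 1.118 × 10⁻⁵ × 16.75 × 458,816,400 ≈ 85,920.3 × g
Target RCF = 3 × 85,920.3 ≈ 257,760.9 × g
Your rotor: r = 560 mm / 2 = 280 mm = 28 cm
257,760.9 = 1.118 × 10⁻⁵ × 28 × N²
N² = 257,760.9 / (31.304 × 10⁻⁵) = 823,412,024
N ≈ √823,412,024 ≈ 28,695.2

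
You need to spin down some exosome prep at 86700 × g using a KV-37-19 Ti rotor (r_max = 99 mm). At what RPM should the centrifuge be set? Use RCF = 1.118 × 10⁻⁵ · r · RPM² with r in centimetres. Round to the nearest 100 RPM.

r = 99 mm = 9.9 cm
86,700 = 1.118 × 10⁻⁵ × 9.9 × N²
N² = 86,700 / (11.0682 × 10⁻⁵) = 783,325,202
N ≈ √783,325,202 ≈ 27,987.9

28000 RPM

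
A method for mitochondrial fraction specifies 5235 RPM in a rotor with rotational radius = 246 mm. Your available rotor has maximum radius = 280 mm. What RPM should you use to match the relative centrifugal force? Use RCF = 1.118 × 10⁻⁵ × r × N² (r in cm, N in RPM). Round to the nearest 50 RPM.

Original rotor: r = 246 mm = 24.6 cm
RCF = 1.118 × 10⁻⁵ × r × N²
RCF_original = 1.118 × 10⁻⁵ × 24.6 × (5235)² = 1.118 × 10⁻⁵ × 24.6 × 27,405,225 ≈ 7,537.2 × g
Your rotor: r = 280 mm = 28.0 cm
7,537.2 = 1.118 × 10⁻⁵ × 28 × N²
N² = 7,537.2 / (31.304 × 10⁻⁵) = 24,077,434
N ≈ √24,077,434 ≈ 4,906.9

≈ 4900 RPM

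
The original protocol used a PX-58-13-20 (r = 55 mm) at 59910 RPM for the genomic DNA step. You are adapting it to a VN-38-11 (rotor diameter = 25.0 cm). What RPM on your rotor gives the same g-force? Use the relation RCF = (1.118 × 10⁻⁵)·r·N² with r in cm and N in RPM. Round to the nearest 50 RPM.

Original rotor: r = 55 mm = 5.5 cm
RCF_original = 1.118 × 10⁻⁵ × 5.5 × (59910)² = 1.118 × 10⁻⁵ × 5.5 × 3,589,208,100 ≈ 220,700.4 × g
Your rotor: r = 25.0 / 2 = 12.5 cm
220,700.4 = 1.118 × 10⁻⁵ × 12.5 × N²
N² = 220,700.4 / (13.975 × 10⁻⁵) = 1,579,251,521
N ≈ √1,579,251,521 ≈ 39,739.8

≈ 39750 RPM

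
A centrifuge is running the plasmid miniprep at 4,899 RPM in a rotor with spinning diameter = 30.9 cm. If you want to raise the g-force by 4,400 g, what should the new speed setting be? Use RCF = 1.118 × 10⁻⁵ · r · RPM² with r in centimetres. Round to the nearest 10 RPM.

r = 30.9 / 2 = 15.45 cm
Current RCF = 1.118 × 10⁻⁵ × 15.45 × (4899)² = 1.118 × 10⁻⁵ × 15.45 × 24,000,201 ≈ 4,145.6 × g
Target RCF = 4,145.6 + 4,400 = 8,545.6 × g
N² = 8,545.6 / (17.2731 × 10⁻⁵) = 49,473,459
N ≈ √49,473,459 ≈ 7,033.7

N₂ ≈ 7030 RPM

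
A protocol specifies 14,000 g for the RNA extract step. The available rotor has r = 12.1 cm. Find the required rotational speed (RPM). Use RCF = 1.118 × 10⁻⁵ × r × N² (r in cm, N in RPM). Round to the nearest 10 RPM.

10170 RPM

RCF = 1.118 × 10⁻⁵ × r × N²
14,000 = 1.118 × 10⁻⁵ × 12.1 × N²
N² = 14,000 / (13.5278 × 10⁻⁵) = 103,490,590
N ≈ √103,490,590 ≈ 10,173.0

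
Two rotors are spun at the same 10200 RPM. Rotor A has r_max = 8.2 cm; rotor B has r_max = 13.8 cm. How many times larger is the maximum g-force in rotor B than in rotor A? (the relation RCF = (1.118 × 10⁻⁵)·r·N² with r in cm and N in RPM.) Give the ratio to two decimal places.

At fixed N, RCF ∝ r, so RCF_B/RCF_A = r_B/r_A = 13.8 / 8.2 = 1.6829.

1.68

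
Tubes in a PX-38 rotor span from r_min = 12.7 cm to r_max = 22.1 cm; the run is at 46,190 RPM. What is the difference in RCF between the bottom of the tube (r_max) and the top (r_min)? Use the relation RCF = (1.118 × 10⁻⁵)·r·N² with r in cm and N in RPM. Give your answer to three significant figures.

RCF_max = 1.118 × 10⁻⁵ × 22.1 × (46190)² = 1.118 × 10⁻⁵ × 22.1 × 2,133,516,100 ≈ 527,144.9 × g
RCF_min = 1.118 × 10⁻⁵ × 12.7 × (46190)² = 1.118 × 10⁻⁵ × 12.7 × 2,133,516,100 ≈ 302,929.4 × g
ΔRCF = 527,144.9 − 302,929.4 = 224,215.5

224000 g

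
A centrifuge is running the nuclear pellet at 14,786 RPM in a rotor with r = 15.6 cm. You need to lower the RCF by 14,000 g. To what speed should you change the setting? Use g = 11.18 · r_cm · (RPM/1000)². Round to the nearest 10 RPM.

11760 RPM

Current RCF = 11.18 × 15.6 × (14.786)² = 11.18 × 15.6 × 218.625796 ≈ 38,130.1 × g
Target RCF = 38,130.1 − 14,000 = 24,130.1 × g
(N/1000)² = 24,130.1 / 174.408 = 138.3543
N = 1000 × √138.3543 ≈ 11,762.4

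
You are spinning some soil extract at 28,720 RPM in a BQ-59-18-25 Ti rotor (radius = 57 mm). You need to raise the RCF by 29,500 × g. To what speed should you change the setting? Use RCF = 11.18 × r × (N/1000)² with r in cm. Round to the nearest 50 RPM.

N₂ ≈ 35900 RPM

r = 57 mm = 5.7 cm
Current RCF = 11.18 × 5.7 × (28.72)² = 11.18 × 5.7 × 824.8384 ≈ 52,563.7 × g
Target RCF = 52,563.7 + 29,500 = 82,063.7 × g
(N/1000)² = 82,063.7 / 63.726 = 1287.759
N = 1000 × √1287.759 ≈ 35,885.4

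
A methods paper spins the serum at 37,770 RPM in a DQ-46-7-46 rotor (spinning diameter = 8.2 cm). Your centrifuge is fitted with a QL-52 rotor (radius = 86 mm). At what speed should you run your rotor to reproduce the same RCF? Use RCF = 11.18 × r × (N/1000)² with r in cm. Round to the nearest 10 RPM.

26080 RPM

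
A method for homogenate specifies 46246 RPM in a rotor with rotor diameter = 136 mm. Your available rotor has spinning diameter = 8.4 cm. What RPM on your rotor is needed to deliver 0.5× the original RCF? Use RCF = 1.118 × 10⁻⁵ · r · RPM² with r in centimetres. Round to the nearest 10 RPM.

41610 RPM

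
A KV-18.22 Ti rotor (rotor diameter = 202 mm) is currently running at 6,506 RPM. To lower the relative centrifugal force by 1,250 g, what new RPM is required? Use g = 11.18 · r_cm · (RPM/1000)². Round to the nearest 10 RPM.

r = 202 mm / 2 = 101 mm = 10.1 cm
Current RCF = 11.18 × 10.1 × (6.506)² = 11.18 × 10.1 × 42.328036 ≈ 4,779.6 × g
Target RCF = 4,779.6 − 1,250 = 3,529.6 × g
(N/1000)² = 3,529.6 / 112.918 = 31.25808
N = 1000 × √31.25808 ≈ 5,590.9

5590 RPM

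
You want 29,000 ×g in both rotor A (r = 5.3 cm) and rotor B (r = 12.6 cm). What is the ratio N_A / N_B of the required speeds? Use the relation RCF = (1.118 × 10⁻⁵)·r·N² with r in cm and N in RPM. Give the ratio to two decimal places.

At fixed RCF, N ∝ 1/√r, so N_A/N_B = √(r_B/r_A) = √(12.6/5.3) = √2.377358 = 1.5419.

1.54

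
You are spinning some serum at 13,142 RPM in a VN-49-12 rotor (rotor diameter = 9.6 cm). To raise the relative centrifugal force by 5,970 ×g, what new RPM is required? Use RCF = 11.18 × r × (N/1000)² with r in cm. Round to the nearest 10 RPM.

≈ 16850 RPM

r = 9.6 / 2 = 4.8 cm
Current RCF = 11.18 × 4.8 × (13.142)² = 11.18 × 4.8 × 172.712164 ≈ 9,268.4 × g
Target RCF = 9,268.4 + 5,970 = 15,238.4 × g
(N/1000)² = 15,238.4 / 53.664 = 283.9595
N = 1000 × √283.9595 ≈ 16,851.1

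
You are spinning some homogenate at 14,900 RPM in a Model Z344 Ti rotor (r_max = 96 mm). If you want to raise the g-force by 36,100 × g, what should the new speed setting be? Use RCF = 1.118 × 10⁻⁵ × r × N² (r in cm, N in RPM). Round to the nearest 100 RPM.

≈ 23600 RPM

r = 96 mm = 9.6 cm
Current RCF = 1.118 × 10⁻⁵ × 9.6 × (14900)² = 1.118 × 10⁻⁵ × 9.6 × 222,010,000 ≈ 23,827.9 × g
Target RCF = 23,827.9 + 36,100 = 59,927.9 × g
N² = 59,927.9 / (10.7328 × 10⁻⁵) = 558,362,217
N ≈ √558,362,217 ≈ 23,629.7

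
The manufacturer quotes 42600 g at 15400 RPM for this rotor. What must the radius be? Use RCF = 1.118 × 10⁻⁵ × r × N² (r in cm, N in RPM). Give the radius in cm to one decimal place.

r ≈ 16.1 cm

RCF = 1.118 × 10⁻⁵ × r × N²
42600 = 1.118 × 10⁻⁵ × r × (15400)²
r = 42600 / (1.118 × 10⁻⁵ × 237,160,000) = 42600 / 2651.449 ≈ 16.067 cm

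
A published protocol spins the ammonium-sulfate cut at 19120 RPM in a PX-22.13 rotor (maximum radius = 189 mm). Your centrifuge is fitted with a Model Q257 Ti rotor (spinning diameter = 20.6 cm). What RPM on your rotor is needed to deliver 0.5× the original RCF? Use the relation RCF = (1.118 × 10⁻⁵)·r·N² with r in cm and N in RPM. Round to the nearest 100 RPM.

Original rotor: r = 189 mm = 18.9 cm
RCF_original = 1.118 × 10⁻⁵ × 18.9 × (19120)² = 1.118 × 10⁻⁵ × 18.9 × 365,574,400 ≈ 77,246.6 × g
Target RCF = 0.5 × 77,246.6 ≈ 38,623.3 × g
Your rotor: r = 20.6 / 2 = 10.3 cm
38,623.3 = 1.118 × 10⁻⁵ × 10.3 × N²
N² = 38,623.3 / (11.5154 × 10⁻⁵) = 335,405,631
N ≈ √335,405,631 ≈ 18,314.1

18300 RPM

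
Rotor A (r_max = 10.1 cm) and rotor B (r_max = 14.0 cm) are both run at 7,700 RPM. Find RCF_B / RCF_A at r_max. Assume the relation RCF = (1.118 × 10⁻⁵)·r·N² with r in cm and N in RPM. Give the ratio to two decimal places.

1.39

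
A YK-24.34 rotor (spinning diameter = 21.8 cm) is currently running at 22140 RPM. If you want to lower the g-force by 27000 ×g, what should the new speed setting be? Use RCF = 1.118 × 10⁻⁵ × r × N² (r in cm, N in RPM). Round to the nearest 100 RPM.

N₂ ≈ 16400 RPM

r = 21.8 / 2 = 10.9 cm
Current RCF = 1.118 × 10⁻⁵ × 10.9 × (22140)² = 1.118 × 10⁻⁵ × 10.9 × 490,179,600 ≈ 59,734.3 × g
Target RCF = 59,734.3 − 27,000 = 32,734.3 × g
N² = 32,734.3 / (12.1862 × 10⁻⁵) = 268,617,781
N ≈ √268,617,781 ≈ 16,389.6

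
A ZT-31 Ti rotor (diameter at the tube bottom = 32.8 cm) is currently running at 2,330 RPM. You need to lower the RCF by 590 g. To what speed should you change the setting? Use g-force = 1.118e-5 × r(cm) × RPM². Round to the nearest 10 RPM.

r = 32.8 / 2 = 16.4 cm
Current RCF = 1.118 × 10⁻⁵ × 16.4 × (2330)² = 1.118 × 10⁻⁵ × 16.4 × 5,428,900 ≈ 995.4 × g
Target RCF = 995.4 − 590 = 405.4 × g
N² = 405.4 / (18.3352 × 10⁻⁵) = 2,211,048
N ≈ √2,211,048 ≈ 1,487.0

1490 RPM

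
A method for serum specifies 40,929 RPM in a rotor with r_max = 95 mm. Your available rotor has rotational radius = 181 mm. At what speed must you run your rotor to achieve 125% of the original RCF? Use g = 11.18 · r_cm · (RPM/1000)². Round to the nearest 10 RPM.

Original rotor: r = 95 mm = 9.5 cm
RCF = 11.18 × r × (N/1000)²
RCF_original = 11.18 × 9.5 × (40.929)² = 11.18 × 9.5 × 1,675.183041 ≈ 177,921.2 × g
Target RCF = 1.25 × 177,921.2 ≈ 222,401.5 × g
Your rotor: r = 181 mm = 18.1 cm
222,401.5 = 11.18 × 18.1 × (N/1000)²
(N/1000)² = 222,401.5 / 202.358 = 1099.05
N = 1000 × √1099.05 ≈ 33,151.9

≈ 33150 RPM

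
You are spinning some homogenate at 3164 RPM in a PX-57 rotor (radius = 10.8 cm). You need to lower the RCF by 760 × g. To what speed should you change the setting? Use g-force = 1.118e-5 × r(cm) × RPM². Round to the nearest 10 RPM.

1930 RPM

Current RCF = 1.118 × 10⁻⁵ × 10.8 × (3164)² = 1.118 × 10⁻⁵ × 10.8 × 10,010,896 ≈ 1,208.8 × g
Target RCF = 1,208.8 − 760 = 448.8 × g
N² = 448.8 / (12.0744 × 10⁻⁵) = 3,716,955
N ≈ √3,716,955 ≈ 1,927.9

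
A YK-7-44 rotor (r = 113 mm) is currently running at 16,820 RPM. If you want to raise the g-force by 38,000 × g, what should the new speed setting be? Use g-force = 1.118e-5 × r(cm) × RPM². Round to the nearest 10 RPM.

r = 113 mm = 11.3 cm
Current RCF = 1.118 × 10⁻⁵ × 11.3 × (16820)² = 1.118 × 10⁻⁵ × 11.3 × 282,912,400 ≈ 35,741.5 × g
Target RCF = 35,741.5 + 38,000 = 73,741.5 × g
N² = 73,741.5 / (12.6334 × 10⁻⁵) = 583,702,725
N ≈ √583,702,725 ≈ 24,159.9

≈ 24160 RPM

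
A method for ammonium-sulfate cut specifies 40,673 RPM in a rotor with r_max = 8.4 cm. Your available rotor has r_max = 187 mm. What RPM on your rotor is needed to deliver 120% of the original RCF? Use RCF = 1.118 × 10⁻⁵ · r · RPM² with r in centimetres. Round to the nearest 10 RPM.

RCF = 1.118 × 10⁻⁵ × r × N²
RCF_original = 1.118 × 10⁻⁵ × 8.4 × (40673)² = 1.118 × 10⁻⁵ × 8.4 × 1,654,292,929 ≈ 155,358 × g
Target RCF = 1.2 × 155,358 ≈ 186,429.6 × g
Your rotor: r = 187 mm = 18.7 cm
186,429.6 = 1.118 × 10⁻⁵ × 18.7 × N²
N² = 186,429.6 / (20.9066 × 10⁻⁵) = 891,726,058
N ≈ √891,726,058 ≈ 29,861.8

29860 RPM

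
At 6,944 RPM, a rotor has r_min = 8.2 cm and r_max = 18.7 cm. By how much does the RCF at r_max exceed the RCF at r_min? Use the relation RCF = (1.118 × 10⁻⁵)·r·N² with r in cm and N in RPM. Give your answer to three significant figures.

ΔRCF ≈ 5660 g

RCF_max = 1.118 × 10⁻⁵ × 18.7 × (6944)² = 1.118 × 10⁻⁵ × 18.7 × 48,219,136 ≈ 10,081 × g
RCF_min = 1.118 × 10⁻⁵ × 8.2 × (6944)² = 1.118 × 10⁻⁵ × 8.2 × 48,219,136 ≈ 4,420.5 × g
ΔRCF = 10,081 − 4,420.5 = 5,660.5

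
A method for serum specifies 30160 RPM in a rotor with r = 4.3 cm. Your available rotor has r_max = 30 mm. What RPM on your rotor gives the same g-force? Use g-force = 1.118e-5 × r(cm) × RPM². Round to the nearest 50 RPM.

RCF = 1.118 × 10⁻⁵ × r × N²
RCF_original = 1.118 × 10⁻⁵ × 4.3 × (30160)² = 1.118 × 10⁻⁵ × 4.3 × 909,625,600 ≈ 43,729.3 × g
Your rotor: r = 30 mm = 3.0 cm
43,729.3 = 1.118 × 10⁻⁵ × 3 × N²
N² = 43,729.3 / (3.354 × 10⁻⁵) = 1,303,795,468
N ≈ √1,303,795,468 ≈ 36,108.1

36100 RPM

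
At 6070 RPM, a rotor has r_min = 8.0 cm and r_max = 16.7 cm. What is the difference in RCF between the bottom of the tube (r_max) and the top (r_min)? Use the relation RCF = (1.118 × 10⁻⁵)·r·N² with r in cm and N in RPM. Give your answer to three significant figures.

ΔRCF ≈ 3580 g

RCF_max = 1.118 × 10⁻⁵ × 16.7 × (6070)² = 1.118 × 10⁻⁵ × 16.7 × 36,844,900 ≈ 6,879.2 × g
RCF_min = 1.118 × 10⁻⁵ × 8 × (6070)² = 1.118 × 10⁻⁵ × 8 × 36,844,900 ≈ 3,295.4 × g
ΔRCF = 6,879.2 − 3,295.4 = 3,583.8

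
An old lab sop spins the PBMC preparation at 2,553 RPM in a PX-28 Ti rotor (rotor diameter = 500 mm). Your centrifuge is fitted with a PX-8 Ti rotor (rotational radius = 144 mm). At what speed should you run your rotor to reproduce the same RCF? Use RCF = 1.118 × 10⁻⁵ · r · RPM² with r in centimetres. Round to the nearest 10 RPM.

3360 RPM

Original rotor: r = 500 mm / 2 = 250 mm = 25 cm
RCF = 1.118 × 10⁻⁵ × r × N²
RCF_original = 1.118 × 10⁻⁵ × 25 × (2553)² = 1.118 × 10⁻⁵ × 25 × 6,517,809 ≈ 1,821.7 × g
Your rotor: r = 144 mm = 14.4 cm
1,821.7 = 1.118 × 10⁻⁵ × 14.4 × N²
N² = 1,821.7 / (16.0992 × 10⁻⁵) = 11,315,469
N ≈ √11,315,469 ≈ 3,363.8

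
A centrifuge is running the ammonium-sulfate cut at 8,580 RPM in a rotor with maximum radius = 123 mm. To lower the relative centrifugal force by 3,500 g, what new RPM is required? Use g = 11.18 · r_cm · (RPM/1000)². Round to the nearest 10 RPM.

≈ 6940 RPM

r = 123 mm = 12.3 cm
Current RCF = 11.18 × 12.3 × (8.58)² = 11.18 × 12.3 × 73.6164 ≈ 10,123.3 × g
Target RCF = 10,123.3 − 3,500 = 6,623.3 × g
(N/1000)² = 6,623.3 / 137.514 = 48.16455
N = 1000 × √48.16455 ≈ 6,940.1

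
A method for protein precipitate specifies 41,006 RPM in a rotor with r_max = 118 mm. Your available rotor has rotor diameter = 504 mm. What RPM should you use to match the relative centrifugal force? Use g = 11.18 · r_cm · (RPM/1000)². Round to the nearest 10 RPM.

≈ 28060 RPM

Original rotor: r = 118 mm = 11.8 cm
RCF_original = 11.18 × 11.8 × (41.006)² = 11.18 × 11.8 × 1,681.492036 ≈ 221,829.2 × g
Your rotor: r = 504 mm / 2 = 252 mm = 25.2 cm
221,829.2 = 11.18 × 25.2 × (N/1000)²
(N/1000)² = 221,829.2 / 281.736 = 787.3655
N = 1000 × √787.3655 ≈ 28,060.0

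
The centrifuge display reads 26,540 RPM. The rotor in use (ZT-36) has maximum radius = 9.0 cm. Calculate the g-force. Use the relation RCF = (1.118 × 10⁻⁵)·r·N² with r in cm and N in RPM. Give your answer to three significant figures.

RCF = 1.118 × 10⁻⁵ × r × N²
RCF = 1.118 × 10⁻⁵ × 9 × (26540)² = 1.118 × 10⁻⁵ × 9 × 704,371,600 ≈ 70,873.9 × g

≈ 70900 g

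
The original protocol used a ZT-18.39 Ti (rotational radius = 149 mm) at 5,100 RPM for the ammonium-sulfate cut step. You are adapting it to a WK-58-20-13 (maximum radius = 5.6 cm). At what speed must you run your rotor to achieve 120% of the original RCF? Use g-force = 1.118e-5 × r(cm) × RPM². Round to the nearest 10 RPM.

9110 RPM

Original rotor: r = 149 mm = 14.9 cm
RCF_original = 1.118 × 10⁻⁵ × 14.9 × (5100)² = 1.118 × 10⁻⁵ × 14.9 × 26,010,000 ≈ 4,332.8 × g
Target RCF = 1.2 × 4,332.8 ≈ 5,199.4 × g
5,199.4 = 1.118 × 10⁻⁵ × 5.6 × N²
N² = 5,199.4 / (6.2608 × 10⁻⁵) = 83,046,895
N ≈ √83,046,895 ≈ 9,113.0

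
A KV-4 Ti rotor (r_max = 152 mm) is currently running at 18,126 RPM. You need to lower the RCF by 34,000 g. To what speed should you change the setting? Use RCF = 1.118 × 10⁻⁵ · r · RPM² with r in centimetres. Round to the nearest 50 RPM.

N₂ ≈ 11350 RPM

r = 152 mm = 15.2 cm
Current RCF = 1.118 × 10⁻⁵ × 15.2 × (18126)² = 1.118 × 10⁻⁵ × 15.2 × 328,551,876 ≈ 55,832.8 × g
Target RCF = 55,832.8 − 34,000 = 21,832.8 × g
N² = 21,832.8 / (16.9936 × 10⁻⁵) = 128,476,603
N ≈ √128,476,603 ≈ 11,334.8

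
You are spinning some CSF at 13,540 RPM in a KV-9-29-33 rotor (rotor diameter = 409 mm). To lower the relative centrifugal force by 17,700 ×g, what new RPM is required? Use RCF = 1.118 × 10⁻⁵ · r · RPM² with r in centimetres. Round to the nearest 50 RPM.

r = 409 mm / 2 = 204.5 mm = 20.45 cm
Current RCF = 1.118 × 10⁻⁵ × 20.45 × (13540)² = 1.118 × 10⁻⁵ × 20.45 × 183,331,600 ≈ 41,915.3 × g
Target RCF = 41,915.3 − 17,700 = 24,215.3 × g
N² = 24,215.3 / (22.8631 × 10⁻⁵) = 105,914,334
N ≈ √105,914,334 ≈ 10,291.5

N₂ ≈ 10300 RPM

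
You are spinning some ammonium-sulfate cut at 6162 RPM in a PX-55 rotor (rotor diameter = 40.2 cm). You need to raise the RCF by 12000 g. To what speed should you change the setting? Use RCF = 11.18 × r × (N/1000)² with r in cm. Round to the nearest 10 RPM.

N₂ ≈ 9560 RPM

r = 40.2 / 2 = 20.1 cm
Current RCF = 11.18 × 20.1 × (6.162)² = 11.18 × 20.1 × 37.970244 ≈ 8,532.6 × g
Target RCF = 8,532.6 + 12,000 = 20,532.6 × g
(N/1000)² = 20,532.6 / 224.718 = 91.37052
N = 1000 × √91.37052 ≈ 9,558.8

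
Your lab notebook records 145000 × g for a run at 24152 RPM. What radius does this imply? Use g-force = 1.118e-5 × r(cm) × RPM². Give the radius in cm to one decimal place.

RCF = 1.118 × 10⁻⁵ × r × N²
145000 = 1.118 × 10⁻⁵ × r × (24152)²
r = 145000 / (1.118 × 10⁻⁵ × 583,319,104) = 145000 / 6521.508 ≈ 22.234 cm

22.2 cm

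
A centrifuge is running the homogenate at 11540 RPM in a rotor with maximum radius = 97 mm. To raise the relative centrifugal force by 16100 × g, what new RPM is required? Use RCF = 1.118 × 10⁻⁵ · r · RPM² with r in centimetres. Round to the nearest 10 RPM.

r = 97 mm = 9.7 cm
Current RCF = 1.118 × 10⁻⁵ × 9.7 × (11540)² = 1.118 × 10⁻⁵ × 9.7 × 133,171,600 ≈ 14,441.9 × g
Target RCF = 14,441.9 + 16,100 = 30,541.9 × g
N² = 30,541.9 / (10.8446 × 10⁻⁵) = 281,632,333
N ≈ √281,632,333 ≈ 16,781.9

16780 RPM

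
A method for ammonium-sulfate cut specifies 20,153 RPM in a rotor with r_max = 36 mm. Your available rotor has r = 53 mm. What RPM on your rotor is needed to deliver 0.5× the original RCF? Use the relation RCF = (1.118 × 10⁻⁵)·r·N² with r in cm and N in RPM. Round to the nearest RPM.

Original rotor: r = 36 mm = 3.6 cm
RCF = 1.118 × 10⁻⁵ × r × N²
RCF_original = 1.118 × 10⁻⁵ × 3.6 × (20153)² = 1.118 × 10⁻⁵ × 3.6 × 406,143,409 ≈ 16,346.5 × g
Target RCF = 0.5 × 16,346.5 ≈ 8,173.2 × g
Your rotor: r = 53 mm = 5.3 cm
8,173.2 = 1.118 × 10⁻⁵ × 5.3 × N²
N² = 8,173.2 / (5.9254 × 10⁻⁵) = 137,934,992
N ≈ √137,934,992 ≈ 11,744.6

11745 RPM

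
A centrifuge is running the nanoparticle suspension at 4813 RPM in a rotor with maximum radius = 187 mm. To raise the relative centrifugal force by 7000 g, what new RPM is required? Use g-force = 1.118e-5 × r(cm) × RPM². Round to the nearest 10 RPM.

N₂ ≈ 7530 RPM

r = 187 mm = 18.7 cm
Current RCF = 1.118 × 10⁻⁵ × 18.7 × (4813)² = 1.118 × 10⁻⁵ × 18.7 × 23,164,969 ≈ 4,843 × g
Target RCF = 4,843 + 7,000 = 11,843 × g
N² = 11,843 / (20.9066 × 10⁻⁵) = 56,647,183
N ≈ √56,647,183 ≈ 7,526.4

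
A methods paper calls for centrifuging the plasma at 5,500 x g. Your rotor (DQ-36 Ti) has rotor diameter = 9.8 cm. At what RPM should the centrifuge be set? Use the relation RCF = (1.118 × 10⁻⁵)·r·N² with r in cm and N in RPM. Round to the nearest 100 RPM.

r = 9.8 / 2 = 4.9 cm
5,500 = 1.118 × 10⁻⁵ × 4.9 × N²
N² = 5,500 / (5.4782 × 10⁻⁵) = 100,397,941
N ≈ √100,397,941 ≈ 10,019.9

N ≈ 10000 RPM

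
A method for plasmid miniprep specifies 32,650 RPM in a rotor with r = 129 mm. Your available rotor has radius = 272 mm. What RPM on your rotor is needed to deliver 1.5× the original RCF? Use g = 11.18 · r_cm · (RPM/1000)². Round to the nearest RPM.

Original rotor: r = 129 mm = 12.9 cm
RCF = 11.18 × r × (N/1000)²
RCF_original = 11.18 × 12.9 × (32.65)² = 11.18 × 12.9 × 1,066.0225 ≈ 153,743.9 × g
Target RCF = 1.5 × 153,743.9 ≈ 230,615.8 × g
Your rotor: r = 272 mm = 27.2 cm
230,615.8 = 11.18 × 27.2 × (N/1000)²
(N/1000)² = 230,615.8 / 304.096 = 758.3651
N = 1000 × √758.3651 ≈ 27,538.4

27538 RPM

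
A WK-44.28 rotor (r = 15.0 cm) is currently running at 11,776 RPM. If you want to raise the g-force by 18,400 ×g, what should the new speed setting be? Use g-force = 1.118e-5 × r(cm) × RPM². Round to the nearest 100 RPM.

Current RCF = 1.118 × 10⁻⁵ × 15 × (11776)² = 1.118 × 10⁻⁵ × 15 × 138,674,176 ≈ 23,255.7 × g
Target RCF = 23,255.7 + 18,400 = 41,655.7 × g
N² = 41,655.7 / (16.77 × 10⁻⁵) = 248,394,156
N ≈ √248,394,156 ≈ 15,760.5

N₂ ≈ 15800 RPM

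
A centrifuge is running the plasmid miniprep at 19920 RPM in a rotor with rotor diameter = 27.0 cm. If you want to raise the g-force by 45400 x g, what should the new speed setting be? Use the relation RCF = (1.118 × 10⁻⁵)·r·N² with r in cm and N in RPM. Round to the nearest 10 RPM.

≈ 26410 RPM

r = 27.0 / 2 = 13.5 cm
Current RCF = 1.118 × 10⁻⁵ × 13.5 × (19920)² = 1.118 × 10⁻⁵ × 13.5 × 396,806,400 ≈ 59,890 × g
Target RCF = 59,890 + 45,400 = 105,290 × g
N² = 105,290 / (15.093 × 10⁻⁵) = 697,608,163
N ≈ √697,608,163 ≈ 26,412.3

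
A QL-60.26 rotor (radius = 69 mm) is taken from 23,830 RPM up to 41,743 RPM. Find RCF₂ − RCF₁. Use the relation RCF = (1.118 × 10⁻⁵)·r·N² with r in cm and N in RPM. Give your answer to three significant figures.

r = 69 mm = 6.9 cm
RCF₁ = 1.118 × 10⁻⁵ × 6.9 × (23830)² = 1.118 × 10⁻⁵ × 6.9 × 567,868,900 ≈ 43,806.5 × g
RCF₂ = 1.118 × 10⁻⁵ × 6.9 × (41743)² = 1.118 × 10⁻⁵ × 6.9 × 1,742,478,049 ≈ 134,418.2 × g
Increase = 134,418.2 − 43,806.5 = 90,611.7

90600 × g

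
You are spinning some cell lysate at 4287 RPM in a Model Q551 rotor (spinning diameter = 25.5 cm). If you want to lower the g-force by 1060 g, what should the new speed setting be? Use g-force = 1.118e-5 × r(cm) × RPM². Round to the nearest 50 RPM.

≈ 3300 RPM

r = 25.5 / 2 = 12.75 cm
Current RCF = 1.118 × 10⁻⁵ × 12.75 × (4287)² = 1.118 × 10⁻⁵ × 12.75 × 18,378,369 ≈ 2,619.7 × g
Target RCF = 2,619.7 − 1,060 = 1,559.7 × g
N² = 1,559.7 / (14.2545 × 10⁻⁵) = 10,941,808
N ≈ √10,941,808 ≈ 3,307.8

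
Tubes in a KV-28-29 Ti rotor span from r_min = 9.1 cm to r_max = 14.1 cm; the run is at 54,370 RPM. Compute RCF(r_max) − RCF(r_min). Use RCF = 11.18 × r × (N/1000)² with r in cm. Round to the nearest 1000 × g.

≈ 165000 x g

RCF_max = 11.18 × 14.1 × (54.37)² = 11.18 × 14.1 × 2,956.0969 ≈ 465,993.2 × g
RCF_min = 11.18 × 9.1 × (54.37)² = 11.18 × 9.1 × 2,956.0969 ≈ 300,747.4 × g
ΔRCF = 465,993.2 − 300,747.4 = 165,245.8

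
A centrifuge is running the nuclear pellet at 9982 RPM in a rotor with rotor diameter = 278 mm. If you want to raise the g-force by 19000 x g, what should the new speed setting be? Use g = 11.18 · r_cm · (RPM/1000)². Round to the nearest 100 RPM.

r = 278 mm / 2 = 139 mm = 13.9 cm
Current RCF = 11.18 × 13.9 × (9.982)² = 11.18 × 13.9 × 99.640324 ≈ 15,484.3 × g
Target RCF = 15,484.3 + 19,000 = 34,484.3 × g
(N/1000)² = 34,484.3 / 155.402 = 221.9038
N = 1000 × √221.9038 ≈ 14,896.4

14900 RPM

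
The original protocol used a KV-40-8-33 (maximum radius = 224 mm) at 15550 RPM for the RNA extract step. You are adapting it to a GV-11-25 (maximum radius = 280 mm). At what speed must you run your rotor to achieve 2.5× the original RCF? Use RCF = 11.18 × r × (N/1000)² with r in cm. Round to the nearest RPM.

≈ 21991 RPM

Original rotor: r = 224 mm = 22.4 cm
RCF_original = 11.18 × 22.4 × (15.55)² = 11.18 × 22.4 × 241.8025 ≈ 60,555.1 × g
Target RCF = 2.5 × 60,555.1 ≈ 151,387.8 × g
Your rotor: r = 280 mm = 28.0 cm
151,387.8 = 11.18 × 28 × (N/1000)²
(N/1000)² = 151,387.8 / 313.04 = 483.6053
N = 1000 × √483.6053 ≈ 21,991.0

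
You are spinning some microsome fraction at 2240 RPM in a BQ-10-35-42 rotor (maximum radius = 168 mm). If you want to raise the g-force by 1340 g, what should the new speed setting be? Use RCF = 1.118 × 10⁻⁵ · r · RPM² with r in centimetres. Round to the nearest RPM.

r = 168 mm = 16.8 cm
Current RCF = 1.118 × 10⁻⁵ × 16.8 × (2240)² = 1.118 × 10⁻⁵ × 16.8 × 5,017,600 ≈ 942.4 × g
Target RCF = 942.4 + 1,340 = 2,282.4 × g
N² = 2,282.4 / (18.7824 × 10⁻⁵) = 12,151,802
N ≈ √12,151,802 ≈ 3,485.9

≈ 3486 RPM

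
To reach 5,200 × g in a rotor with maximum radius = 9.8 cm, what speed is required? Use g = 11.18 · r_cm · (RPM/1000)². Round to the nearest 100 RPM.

6900 RPM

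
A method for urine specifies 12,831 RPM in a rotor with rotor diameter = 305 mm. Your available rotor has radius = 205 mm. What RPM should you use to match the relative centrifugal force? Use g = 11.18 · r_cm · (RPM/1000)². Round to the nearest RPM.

Original rotor: r = 305 mm / 2 = 152.5 mm = 15.25 cm
RCF_original = 11.18 × 15.25 × (12.831)² = 11.18 × 15.25 × 164.634561 ≈ 28,069.4 × g
Your rotor: r = 205 mm = 20.5 cm
28,069.4 = 11.18 × 20.5 × (N/1000)²
(N/1000)² = 28,069.4 / 229.19 = 122.4722
N = 1000 × √122.4722 ≈ 11,066.7

≈ 11067 RPM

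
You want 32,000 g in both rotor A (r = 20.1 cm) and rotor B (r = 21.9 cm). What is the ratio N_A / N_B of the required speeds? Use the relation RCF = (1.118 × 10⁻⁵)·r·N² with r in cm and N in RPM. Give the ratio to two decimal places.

At fixed RCF, N ∝ 1/√r, so N_A/N_B = √(r_B/r_A) = √(21.9/20.1) = √1.089552 = 1.0438.

1.04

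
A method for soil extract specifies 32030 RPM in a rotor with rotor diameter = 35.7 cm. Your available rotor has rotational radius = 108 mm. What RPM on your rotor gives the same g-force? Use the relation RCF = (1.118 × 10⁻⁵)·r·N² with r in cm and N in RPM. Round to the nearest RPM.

Original rotor: r = 35.7 / 2 = 17.85 cm
RCF_original = 1.118 × 10⁻⁵ × 17.85 × (32030)² = 1.118 × 10⁻⁵ × 17.85 × 1,025,920,900 ≈ 204,735.9 × g
Your rotor: r = 108 mm = 10.8 cm
204,735.9 = 1.118 × 10⁻⁵ × 10.8 × N²
N² = 204,735.9 / (12.0744 × 10⁻⁵) = 1,695,619,658
N ≈ √1,695,619,658 ≈ 41,177.9

41178 RPM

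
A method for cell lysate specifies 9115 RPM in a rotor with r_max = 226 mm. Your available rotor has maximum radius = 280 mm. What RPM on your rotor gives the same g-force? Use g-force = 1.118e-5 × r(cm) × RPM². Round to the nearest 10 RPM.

Original rotor: r = 226 mm = 22.6 cm
RCF_original = 1.118 × 10⁻⁵ × 22.6 × (9115)² = 1.118 × 10⁻⁵ × 22.6 × 83,083,225 ≈ 20,992.5 × g
Your rotor: r = 280 mm = 28.0 cm
20,992.5 = 1.118 × 10⁻⁵ × 28 × N²
N² = 20,992.5 / (31.304 × 10⁻⁵) = 67,060,120
N ≈ √67,060,120 ≈ 8,189.0

≈ 8190 RPM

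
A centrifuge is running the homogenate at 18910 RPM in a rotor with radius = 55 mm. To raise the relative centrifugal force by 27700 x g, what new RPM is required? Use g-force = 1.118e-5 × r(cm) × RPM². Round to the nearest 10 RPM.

28430 RPM

r = 55 mm = 5.5 cm
Current RCF = 1.118 × 10⁻⁵ × 5.5 × (18910)² = 1.118 × 10⁻⁵ × 5.5 × 357,588,100 ≈ 21,988.1 × g
Target RCF = 21,988.1 + 27,700 = 49,688.1 × g
N² = 49,688.1 / (6.149 × 10⁻⁵) = 808,067,979
N ≈ √808,067,979 ≈ 28,426.5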